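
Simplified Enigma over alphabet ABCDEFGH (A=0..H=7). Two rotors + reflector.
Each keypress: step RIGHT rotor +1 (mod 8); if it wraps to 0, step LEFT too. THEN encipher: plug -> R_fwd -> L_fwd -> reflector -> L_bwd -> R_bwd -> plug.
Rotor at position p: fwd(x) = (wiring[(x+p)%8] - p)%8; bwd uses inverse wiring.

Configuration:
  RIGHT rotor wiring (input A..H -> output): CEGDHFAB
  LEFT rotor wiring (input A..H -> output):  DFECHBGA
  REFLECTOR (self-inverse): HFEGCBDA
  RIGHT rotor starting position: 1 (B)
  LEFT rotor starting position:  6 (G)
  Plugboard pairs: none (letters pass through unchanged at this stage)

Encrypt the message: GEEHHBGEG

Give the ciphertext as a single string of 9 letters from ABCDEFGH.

Answer: DCGGCFDCD

Derivation:
Char 1 ('G'): step: R->2, L=6; G->plug->G->R->A->L->A->refl->H->L'->D->R'->D->plug->D
Char 2 ('E'): step: R->3, L=6; E->plug->E->R->G->L->B->refl->F->L'->C->R'->C->plug->C
Char 3 ('E'): step: R->4, L=6; E->plug->E->R->G->L->B->refl->F->L'->C->R'->G->plug->G
Char 4 ('H'): step: R->5, L=6; H->plug->H->R->C->L->F->refl->B->L'->G->R'->G->plug->G
Char 5 ('H'): step: R->6, L=6; H->plug->H->R->H->L->D->refl->G->L'->E->R'->C->plug->C
Char 6 ('B'): step: R->7, L=6; B->plug->B->R->D->L->H->refl->A->L'->A->R'->F->plug->F
Char 7 ('G'): step: R->0, L->7 (L advanced); G->plug->G->R->A->L->B->refl->F->L'->D->R'->D->plug->D
Char 8 ('E'): step: R->1, L=7; E->plug->E->R->E->L->D->refl->G->L'->C->R'->C->plug->C
Char 9 ('G'): step: R->2, L=7; G->plug->G->R->A->L->B->refl->F->L'->D->R'->D->plug->D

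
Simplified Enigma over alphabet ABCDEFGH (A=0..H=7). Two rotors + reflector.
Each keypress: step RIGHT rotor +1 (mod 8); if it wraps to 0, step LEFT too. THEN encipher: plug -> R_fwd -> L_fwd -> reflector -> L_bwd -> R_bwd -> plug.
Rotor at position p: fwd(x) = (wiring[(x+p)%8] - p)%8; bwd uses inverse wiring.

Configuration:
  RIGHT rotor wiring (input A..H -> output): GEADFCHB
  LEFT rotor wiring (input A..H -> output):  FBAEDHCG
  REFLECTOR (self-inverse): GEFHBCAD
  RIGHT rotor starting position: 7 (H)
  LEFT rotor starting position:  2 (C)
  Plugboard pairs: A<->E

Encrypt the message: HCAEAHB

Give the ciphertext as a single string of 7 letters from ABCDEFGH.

Answer: EGFBFBH

Derivation:
Char 1 ('H'): step: R->0, L->3 (L advanced); H->plug->H->R->B->L->A->refl->G->L'->G->R'->A->plug->E
Char 2 ('C'): step: R->1, L=3; C->plug->C->R->C->L->E->refl->B->L'->A->R'->G->plug->G
Char 3 ('A'): step: R->2, L=3; A->plug->E->R->F->L->C->refl->F->L'->H->R'->F->plug->F
Char 4 ('E'): step: R->3, L=3; E->plug->A->R->A->L->B->refl->E->L'->C->R'->B->plug->B
Char 5 ('A'): step: R->4, L=3; A->plug->E->R->C->L->E->refl->B->L'->A->R'->F->plug->F
Char 6 ('H'): step: R->5, L=3; H->plug->H->R->A->L->B->refl->E->L'->C->R'->B->plug->B
Char 7 ('B'): step: R->6, L=3; B->plug->B->R->D->L->H->refl->D->L'->E->R'->H->plug->H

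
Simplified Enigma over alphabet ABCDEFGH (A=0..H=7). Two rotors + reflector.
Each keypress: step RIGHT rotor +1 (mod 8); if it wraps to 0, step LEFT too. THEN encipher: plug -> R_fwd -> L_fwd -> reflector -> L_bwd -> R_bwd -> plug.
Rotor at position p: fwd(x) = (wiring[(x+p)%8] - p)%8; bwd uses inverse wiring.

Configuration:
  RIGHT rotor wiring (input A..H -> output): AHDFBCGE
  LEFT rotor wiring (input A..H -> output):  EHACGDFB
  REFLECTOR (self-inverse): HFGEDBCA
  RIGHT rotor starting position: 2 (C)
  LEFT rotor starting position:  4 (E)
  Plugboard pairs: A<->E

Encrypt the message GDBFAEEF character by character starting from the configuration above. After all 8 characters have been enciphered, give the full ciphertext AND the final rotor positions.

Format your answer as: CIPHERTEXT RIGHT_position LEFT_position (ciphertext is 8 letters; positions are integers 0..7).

Char 1 ('G'): step: R->3, L=4; G->plug->G->R->E->L->A->refl->H->L'->B->R'->E->plug->A
Char 2 ('D'): step: R->4, L=4; D->plug->D->R->A->L->C->refl->G->L'->H->R'->G->plug->G
Char 3 ('B'): step: R->5, L=4; B->plug->B->R->B->L->H->refl->A->L'->E->R'->H->plug->H
Char 4 ('F'): step: R->6, L=4; F->plug->F->R->H->L->G->refl->C->L'->A->R'->A->plug->E
Char 5 ('A'): step: R->7, L=4; A->plug->E->R->G->L->E->refl->D->L'->F->R'->A->plug->E
Char 6 ('E'): step: R->0, L->5 (L advanced); E->plug->A->R->A->L->G->refl->C->L'->E->R'->H->plug->H
Char 7 ('E'): step: R->1, L=5; E->plug->A->R->G->L->F->refl->B->L'->H->R'->H->plug->H
Char 8 ('F'): step: R->2, L=5; F->plug->F->R->C->L->E->refl->D->L'->F->R'->H->plug->H
Final: ciphertext=AGHEEHHH, RIGHT=2, LEFT=5

Answer: AGHEEHHH 2 5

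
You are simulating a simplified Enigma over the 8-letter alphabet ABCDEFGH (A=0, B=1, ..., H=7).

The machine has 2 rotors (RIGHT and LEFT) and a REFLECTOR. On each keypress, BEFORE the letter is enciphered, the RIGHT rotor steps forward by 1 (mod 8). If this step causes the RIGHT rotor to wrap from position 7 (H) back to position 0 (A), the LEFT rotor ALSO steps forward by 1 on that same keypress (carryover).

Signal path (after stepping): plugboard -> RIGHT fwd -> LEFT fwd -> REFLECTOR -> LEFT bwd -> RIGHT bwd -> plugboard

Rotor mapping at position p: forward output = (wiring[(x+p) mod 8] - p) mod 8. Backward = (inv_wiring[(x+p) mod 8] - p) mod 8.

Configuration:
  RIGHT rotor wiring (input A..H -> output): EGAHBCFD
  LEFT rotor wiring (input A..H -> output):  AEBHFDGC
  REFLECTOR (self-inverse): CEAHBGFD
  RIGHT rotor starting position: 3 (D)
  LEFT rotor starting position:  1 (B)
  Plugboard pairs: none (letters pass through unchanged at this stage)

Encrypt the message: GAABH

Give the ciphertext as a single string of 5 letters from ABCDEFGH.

Char 1 ('G'): step: R->4, L=1; G->plug->G->R->E->L->C->refl->A->L'->B->R'->C->plug->C
Char 2 ('A'): step: R->5, L=1; A->plug->A->R->F->L->F->refl->G->L'->C->R'->G->plug->G
Char 3 ('A'): step: R->6, L=1; A->plug->A->R->H->L->H->refl->D->L'->A->R'->D->plug->D
Char 4 ('B'): step: R->7, L=1; B->plug->B->R->F->L->F->refl->G->L'->C->R'->F->plug->F
Char 5 ('H'): step: R->0, L->2 (L advanced); H->plug->H->R->D->L->B->refl->E->L'->E->R'->A->plug->A

Answer: CGDFA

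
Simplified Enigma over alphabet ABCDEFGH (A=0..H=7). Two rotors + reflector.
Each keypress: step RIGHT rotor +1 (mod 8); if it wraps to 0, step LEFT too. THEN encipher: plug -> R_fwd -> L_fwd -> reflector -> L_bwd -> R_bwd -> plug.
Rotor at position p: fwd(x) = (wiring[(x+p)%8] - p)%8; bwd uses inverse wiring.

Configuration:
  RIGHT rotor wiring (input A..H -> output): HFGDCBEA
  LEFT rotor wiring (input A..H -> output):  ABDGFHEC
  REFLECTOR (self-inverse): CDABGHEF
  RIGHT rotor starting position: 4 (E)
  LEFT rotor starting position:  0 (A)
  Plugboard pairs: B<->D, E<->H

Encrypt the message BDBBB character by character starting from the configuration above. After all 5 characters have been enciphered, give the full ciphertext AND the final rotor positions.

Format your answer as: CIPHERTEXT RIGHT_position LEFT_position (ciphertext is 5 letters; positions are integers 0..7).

Answer: FCDGH 1 1

Derivation:
Char 1 ('B'): step: R->5, L=0; B->plug->D->R->C->L->D->refl->B->L'->B->R'->F->plug->F
Char 2 ('D'): step: R->6, L=0; D->plug->B->R->C->L->D->refl->B->L'->B->R'->C->plug->C
Char 3 ('B'): step: R->7, L=0; B->plug->D->R->H->L->C->refl->A->L'->A->R'->B->plug->D
Char 4 ('B'): step: R->0, L->1 (L advanced); B->plug->D->R->D->L->E->refl->G->L'->E->R'->G->plug->G
Char 5 ('B'): step: R->1, L=1; B->plug->D->R->B->L->C->refl->A->L'->A->R'->E->plug->H
Final: ciphertext=FCDGH, RIGHT=1, LEFT=1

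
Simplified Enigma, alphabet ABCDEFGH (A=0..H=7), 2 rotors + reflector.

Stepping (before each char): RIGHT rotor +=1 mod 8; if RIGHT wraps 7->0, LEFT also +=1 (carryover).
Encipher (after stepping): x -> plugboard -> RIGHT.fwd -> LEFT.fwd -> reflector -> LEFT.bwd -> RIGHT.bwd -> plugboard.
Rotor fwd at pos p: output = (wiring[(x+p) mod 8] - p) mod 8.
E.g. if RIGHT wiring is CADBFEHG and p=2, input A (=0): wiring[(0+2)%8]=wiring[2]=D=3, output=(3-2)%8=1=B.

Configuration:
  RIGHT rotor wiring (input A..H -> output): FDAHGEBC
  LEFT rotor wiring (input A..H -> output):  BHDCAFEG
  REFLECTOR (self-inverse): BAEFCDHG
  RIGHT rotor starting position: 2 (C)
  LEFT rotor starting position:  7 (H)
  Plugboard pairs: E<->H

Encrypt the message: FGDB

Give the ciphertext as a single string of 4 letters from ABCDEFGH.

Char 1 ('F'): step: R->3, L=7; F->plug->F->R->C->L->A->refl->B->L'->F->R'->H->plug->E
Char 2 ('G'): step: R->4, L=7; G->plug->G->R->E->L->D->refl->F->L'->H->R'->F->plug->F
Char 3 ('D'): step: R->5, L=7; D->plug->D->R->A->L->H->refl->G->L'->G->R'->E->plug->H
Char 4 ('B'): step: R->6, L=7; B->plug->B->R->E->L->D->refl->F->L'->H->R'->C->plug->C

Answer: EFHC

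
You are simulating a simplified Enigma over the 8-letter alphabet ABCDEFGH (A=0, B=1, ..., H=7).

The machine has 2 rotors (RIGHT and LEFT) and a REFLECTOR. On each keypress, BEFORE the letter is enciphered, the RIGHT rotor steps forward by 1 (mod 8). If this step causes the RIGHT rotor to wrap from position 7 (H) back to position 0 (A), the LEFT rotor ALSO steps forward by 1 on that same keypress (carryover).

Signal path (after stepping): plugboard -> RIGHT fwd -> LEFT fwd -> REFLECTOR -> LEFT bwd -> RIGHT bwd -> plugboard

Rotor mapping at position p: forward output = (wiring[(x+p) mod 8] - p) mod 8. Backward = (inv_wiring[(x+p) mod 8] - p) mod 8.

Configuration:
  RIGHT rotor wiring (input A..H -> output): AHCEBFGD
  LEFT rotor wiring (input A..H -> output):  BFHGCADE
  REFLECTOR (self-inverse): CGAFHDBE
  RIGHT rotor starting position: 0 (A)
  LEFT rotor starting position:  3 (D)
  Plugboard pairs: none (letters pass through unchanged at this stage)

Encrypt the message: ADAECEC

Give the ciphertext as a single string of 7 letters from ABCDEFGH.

Answer: CGHADBF

Derivation:
Char 1 ('A'): step: R->1, L=3; A->plug->A->R->G->L->C->refl->A->L'->D->R'->C->plug->C
Char 2 ('D'): step: R->2, L=3; D->plug->D->R->D->L->A->refl->C->L'->G->R'->G->plug->G
Char 3 ('A'): step: R->3, L=3; A->plug->A->R->B->L->H->refl->E->L'->H->R'->H->plug->H
Char 4 ('E'): step: R->4, L=3; E->plug->E->R->E->L->B->refl->G->L'->F->R'->A->plug->A
Char 5 ('C'): step: R->5, L=3; C->plug->C->R->G->L->C->refl->A->L'->D->R'->D->plug->D
Char 6 ('E'): step: R->6, L=3; E->plug->E->R->E->L->B->refl->G->L'->F->R'->B->plug->B
Char 7 ('C'): step: R->7, L=3; C->plug->C->R->A->L->D->refl->F->L'->C->R'->F->plug->F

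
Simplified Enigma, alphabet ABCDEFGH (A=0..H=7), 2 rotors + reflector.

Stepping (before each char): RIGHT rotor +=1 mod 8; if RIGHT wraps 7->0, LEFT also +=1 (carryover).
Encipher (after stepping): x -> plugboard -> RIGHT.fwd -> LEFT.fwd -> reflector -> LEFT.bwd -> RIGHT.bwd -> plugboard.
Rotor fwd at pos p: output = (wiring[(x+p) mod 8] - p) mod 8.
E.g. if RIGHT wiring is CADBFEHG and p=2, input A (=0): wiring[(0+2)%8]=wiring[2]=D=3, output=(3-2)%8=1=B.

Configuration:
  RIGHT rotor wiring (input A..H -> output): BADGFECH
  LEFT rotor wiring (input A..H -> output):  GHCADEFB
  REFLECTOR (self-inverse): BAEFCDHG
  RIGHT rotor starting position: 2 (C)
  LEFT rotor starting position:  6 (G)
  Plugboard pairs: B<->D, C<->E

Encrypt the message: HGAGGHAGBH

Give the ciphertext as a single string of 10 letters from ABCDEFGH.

Answer: BDHFBAFAEF

Derivation:
Char 1 ('H'): step: R->3, L=6; H->plug->H->R->A->L->H->refl->G->L'->H->R'->D->plug->B
Char 2 ('G'): step: R->4, L=6; G->plug->G->R->H->L->G->refl->H->L'->A->R'->B->plug->D
Char 3 ('A'): step: R->5, L=6; A->plug->A->R->H->L->G->refl->H->L'->A->R'->H->plug->H
Char 4 ('G'): step: R->6, L=6; G->plug->G->R->H->L->G->refl->H->L'->A->R'->F->plug->F
Char 5 ('G'): step: R->7, L=6; G->plug->G->R->F->L->C->refl->E->L'->E->R'->D->plug->B
Char 6 ('H'): step: R->0, L->7 (L advanced); H->plug->H->R->H->L->G->refl->H->L'->B->R'->A->plug->A
Char 7 ('A'): step: R->1, L=7; A->plug->A->R->H->L->G->refl->H->L'->B->R'->F->plug->F
Char 8 ('G'): step: R->2, L=7; G->plug->G->R->H->L->G->refl->H->L'->B->R'->A->plug->A
Char 9 ('B'): step: R->3, L=7; B->plug->D->R->H->L->G->refl->H->L'->B->R'->C->plug->E
Char 10 ('H'): step: R->4, L=7; H->plug->H->R->C->L->A->refl->B->L'->E->R'->F->plug->F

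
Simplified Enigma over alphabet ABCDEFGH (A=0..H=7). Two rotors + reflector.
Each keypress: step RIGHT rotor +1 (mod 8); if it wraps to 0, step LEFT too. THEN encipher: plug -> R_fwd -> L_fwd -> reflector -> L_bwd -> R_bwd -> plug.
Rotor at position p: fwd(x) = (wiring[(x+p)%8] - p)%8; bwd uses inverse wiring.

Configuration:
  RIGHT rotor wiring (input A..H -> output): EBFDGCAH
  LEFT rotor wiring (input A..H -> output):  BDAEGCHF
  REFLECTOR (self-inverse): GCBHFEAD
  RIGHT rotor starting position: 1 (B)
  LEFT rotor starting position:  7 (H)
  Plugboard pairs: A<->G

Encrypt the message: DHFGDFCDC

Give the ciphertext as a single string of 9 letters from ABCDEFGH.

Answer: HEBABGAGA

Derivation:
Char 1 ('D'): step: R->2, L=7; D->plug->D->R->A->L->G->refl->A->L'->H->R'->H->plug->H
Char 2 ('H'): step: R->3, L=7; H->plug->H->R->C->L->E->refl->F->L'->E->R'->E->plug->E
Char 3 ('F'): step: R->4, L=7; F->plug->F->R->F->L->H->refl->D->L'->G->R'->B->plug->B
Char 4 ('G'): step: R->5, L=7; G->plug->A->R->F->L->H->refl->D->L'->G->R'->G->plug->A
Char 5 ('D'): step: R->6, L=7; D->plug->D->R->D->L->B->refl->C->L'->B->R'->B->plug->B
Char 6 ('F'): step: R->7, L=7; F->plug->F->R->H->L->A->refl->G->L'->A->R'->A->plug->G
Char 7 ('C'): step: R->0, L->0 (L advanced); C->plug->C->R->F->L->C->refl->B->L'->A->R'->G->plug->A
Char 8 ('D'): step: R->1, L=0; D->plug->D->R->F->L->C->refl->B->L'->A->R'->A->plug->G
Char 9 ('C'): step: R->2, L=0; C->plug->C->R->E->L->G->refl->A->L'->C->R'->G->plug->A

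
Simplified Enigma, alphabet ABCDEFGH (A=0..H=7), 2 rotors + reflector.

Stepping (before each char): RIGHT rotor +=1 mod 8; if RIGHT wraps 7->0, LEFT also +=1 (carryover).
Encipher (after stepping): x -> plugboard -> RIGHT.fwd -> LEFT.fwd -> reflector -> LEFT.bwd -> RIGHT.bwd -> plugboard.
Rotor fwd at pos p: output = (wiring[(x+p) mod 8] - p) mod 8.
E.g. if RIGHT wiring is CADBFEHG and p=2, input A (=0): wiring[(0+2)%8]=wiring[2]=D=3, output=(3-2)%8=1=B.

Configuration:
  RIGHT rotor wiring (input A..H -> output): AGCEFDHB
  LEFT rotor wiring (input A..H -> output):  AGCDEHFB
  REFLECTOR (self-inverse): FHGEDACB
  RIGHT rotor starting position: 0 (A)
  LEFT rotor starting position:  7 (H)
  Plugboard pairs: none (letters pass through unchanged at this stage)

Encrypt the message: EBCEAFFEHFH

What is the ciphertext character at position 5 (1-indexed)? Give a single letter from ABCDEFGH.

Char 1 ('E'): step: R->1, L=7; E->plug->E->R->C->L->H->refl->B->L'->B->R'->B->plug->B
Char 2 ('B'): step: R->2, L=7; B->plug->B->R->C->L->H->refl->B->L'->B->R'->D->plug->D
Char 3 ('C'): step: R->3, L=7; C->plug->C->R->A->L->C->refl->G->L'->H->R'->H->plug->H
Char 4 ('E'): step: R->4, L=7; E->plug->E->R->E->L->E->refl->D->L'->D->R'->C->plug->C
Char 5 ('A'): step: R->5, L=7; A->plug->A->R->G->L->A->refl->F->L'->F->R'->F->plug->F

F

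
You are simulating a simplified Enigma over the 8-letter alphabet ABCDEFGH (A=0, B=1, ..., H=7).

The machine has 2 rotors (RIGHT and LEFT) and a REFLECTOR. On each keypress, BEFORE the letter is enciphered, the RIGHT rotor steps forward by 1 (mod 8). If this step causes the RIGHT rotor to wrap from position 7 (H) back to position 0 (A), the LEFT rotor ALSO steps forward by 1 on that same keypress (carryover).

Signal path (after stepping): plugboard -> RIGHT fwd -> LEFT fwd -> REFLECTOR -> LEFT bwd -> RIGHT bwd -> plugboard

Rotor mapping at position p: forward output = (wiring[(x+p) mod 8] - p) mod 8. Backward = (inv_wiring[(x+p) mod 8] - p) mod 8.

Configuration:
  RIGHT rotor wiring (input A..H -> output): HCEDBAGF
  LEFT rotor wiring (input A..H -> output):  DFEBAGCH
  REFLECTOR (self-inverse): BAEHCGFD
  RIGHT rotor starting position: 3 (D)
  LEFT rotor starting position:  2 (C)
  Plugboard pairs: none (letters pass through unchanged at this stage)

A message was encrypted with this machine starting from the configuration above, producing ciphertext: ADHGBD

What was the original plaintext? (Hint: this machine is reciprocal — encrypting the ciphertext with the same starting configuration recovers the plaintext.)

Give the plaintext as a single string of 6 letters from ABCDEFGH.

Answer: CEFHDA

Derivation:
Char 1 ('A'): step: R->4, L=2; A->plug->A->R->F->L->F->refl->G->L'->C->R'->C->plug->C
Char 2 ('D'): step: R->5, L=2; D->plug->D->R->C->L->G->refl->F->L'->F->R'->E->plug->E
Char 3 ('H'): step: R->6, L=2; H->plug->H->R->C->L->G->refl->F->L'->F->R'->F->plug->F
Char 4 ('G'): step: R->7, L=2; G->plug->G->R->B->L->H->refl->D->L'->H->R'->H->plug->H
Char 5 ('B'): step: R->0, L->3 (L advanced); B->plug->B->R->C->L->D->refl->H->L'->D->R'->D->plug->D
Char 6 ('D'): step: R->1, L=3; D->plug->D->R->A->L->G->refl->F->L'->B->R'->A->plug->A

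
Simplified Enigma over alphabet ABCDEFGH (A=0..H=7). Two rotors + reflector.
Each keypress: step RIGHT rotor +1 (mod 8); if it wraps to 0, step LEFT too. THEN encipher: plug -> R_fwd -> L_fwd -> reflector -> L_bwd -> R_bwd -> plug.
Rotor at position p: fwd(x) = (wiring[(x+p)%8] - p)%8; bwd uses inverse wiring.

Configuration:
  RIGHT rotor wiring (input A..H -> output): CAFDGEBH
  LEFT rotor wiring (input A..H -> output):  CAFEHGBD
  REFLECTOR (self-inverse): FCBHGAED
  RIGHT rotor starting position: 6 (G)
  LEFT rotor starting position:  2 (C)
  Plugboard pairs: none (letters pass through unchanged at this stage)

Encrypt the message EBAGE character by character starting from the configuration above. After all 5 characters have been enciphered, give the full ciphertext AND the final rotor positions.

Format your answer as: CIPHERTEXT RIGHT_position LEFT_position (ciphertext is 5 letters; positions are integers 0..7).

Answer: AHFED 3 3

Derivation:
Char 1 ('E'): step: R->7, L=2; E->plug->E->R->E->L->H->refl->D->L'->A->R'->A->plug->A
Char 2 ('B'): step: R->0, L->3 (L advanced); B->plug->B->R->A->L->B->refl->C->L'->H->R'->H->plug->H
Char 3 ('A'): step: R->1, L=3; A->plug->A->R->H->L->C->refl->B->L'->A->R'->F->plug->F
Char 4 ('G'): step: R->2, L=3; G->plug->G->R->A->L->B->refl->C->L'->H->R'->E->plug->E
Char 5 ('E'): step: R->3, L=3; E->plug->E->R->E->L->A->refl->F->L'->G->R'->D->plug->D
Final: ciphertext=AHFED, RIGHT=3, LEFT=3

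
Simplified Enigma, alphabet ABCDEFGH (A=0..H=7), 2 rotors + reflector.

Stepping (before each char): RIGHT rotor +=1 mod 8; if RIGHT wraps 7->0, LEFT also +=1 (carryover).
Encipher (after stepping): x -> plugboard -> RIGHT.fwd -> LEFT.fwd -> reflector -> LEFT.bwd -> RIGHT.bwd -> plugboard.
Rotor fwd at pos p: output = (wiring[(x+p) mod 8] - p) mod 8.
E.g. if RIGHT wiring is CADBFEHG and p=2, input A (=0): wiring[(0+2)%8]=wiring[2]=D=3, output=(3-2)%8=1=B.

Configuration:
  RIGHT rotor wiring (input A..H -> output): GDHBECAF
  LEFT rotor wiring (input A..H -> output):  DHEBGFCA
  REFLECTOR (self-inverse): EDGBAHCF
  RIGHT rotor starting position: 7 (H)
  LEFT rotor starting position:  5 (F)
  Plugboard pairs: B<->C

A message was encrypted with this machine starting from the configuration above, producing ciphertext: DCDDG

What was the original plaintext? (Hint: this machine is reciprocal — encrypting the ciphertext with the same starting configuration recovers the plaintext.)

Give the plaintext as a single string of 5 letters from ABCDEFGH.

Answer: EBEFH

Derivation:
Char 1 ('D'): step: R->0, L->6 (L advanced); D->plug->D->R->B->L->C->refl->G->L'->E->R'->E->plug->E
Char 2 ('C'): step: R->1, L=6; C->plug->B->R->G->L->A->refl->E->L'->A->R'->C->plug->B
Char 3 ('D'): step: R->2, L=6; D->plug->D->R->A->L->E->refl->A->L'->G->R'->E->plug->E
Char 4 ('D'): step: R->3, L=6; D->plug->D->R->F->L->D->refl->B->L'->D->R'->F->plug->F
Char 5 ('G'): step: R->4, L=6; G->plug->G->R->D->L->B->refl->D->L'->F->R'->H->plug->H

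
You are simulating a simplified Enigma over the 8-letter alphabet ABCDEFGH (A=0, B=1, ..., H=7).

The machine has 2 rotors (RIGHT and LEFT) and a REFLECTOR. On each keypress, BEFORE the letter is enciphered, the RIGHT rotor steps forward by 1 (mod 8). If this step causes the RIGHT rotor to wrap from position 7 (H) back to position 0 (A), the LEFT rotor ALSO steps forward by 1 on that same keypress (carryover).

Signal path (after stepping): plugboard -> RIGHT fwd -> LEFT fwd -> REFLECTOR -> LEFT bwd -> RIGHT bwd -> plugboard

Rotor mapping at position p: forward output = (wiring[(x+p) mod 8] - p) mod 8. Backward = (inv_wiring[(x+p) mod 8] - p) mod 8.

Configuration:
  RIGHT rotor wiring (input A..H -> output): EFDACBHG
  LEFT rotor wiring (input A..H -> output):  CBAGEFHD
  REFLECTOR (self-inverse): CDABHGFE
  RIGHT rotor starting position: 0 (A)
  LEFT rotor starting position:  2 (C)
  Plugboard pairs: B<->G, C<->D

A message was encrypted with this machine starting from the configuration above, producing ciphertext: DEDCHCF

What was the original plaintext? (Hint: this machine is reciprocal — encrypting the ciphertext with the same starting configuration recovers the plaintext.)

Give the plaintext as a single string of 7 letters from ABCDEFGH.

Char 1 ('D'): step: R->1, L=2; D->plug->C->R->H->L->H->refl->E->L'->B->R'->D->plug->C
Char 2 ('E'): step: R->2, L=2; E->plug->E->R->F->L->B->refl->D->L'->D->R'->H->plug->H
Char 3 ('D'): step: R->3, L=2; D->plug->C->R->G->L->A->refl->C->L'->C->R'->G->plug->B
Char 4 ('C'): step: R->4, L=2; C->plug->D->R->C->L->C->refl->A->L'->G->R'->A->plug->A
Char 5 ('H'): step: R->5, L=2; H->plug->H->R->F->L->B->refl->D->L'->D->R'->G->plug->B
Char 6 ('C'): step: R->6, L=2; C->plug->D->R->H->L->H->refl->E->L'->B->R'->A->plug->A
Char 7 ('F'): step: R->7, L=2; F->plug->F->R->D->L->D->refl->B->L'->F->R'->B->plug->G

Answer: CHBABAG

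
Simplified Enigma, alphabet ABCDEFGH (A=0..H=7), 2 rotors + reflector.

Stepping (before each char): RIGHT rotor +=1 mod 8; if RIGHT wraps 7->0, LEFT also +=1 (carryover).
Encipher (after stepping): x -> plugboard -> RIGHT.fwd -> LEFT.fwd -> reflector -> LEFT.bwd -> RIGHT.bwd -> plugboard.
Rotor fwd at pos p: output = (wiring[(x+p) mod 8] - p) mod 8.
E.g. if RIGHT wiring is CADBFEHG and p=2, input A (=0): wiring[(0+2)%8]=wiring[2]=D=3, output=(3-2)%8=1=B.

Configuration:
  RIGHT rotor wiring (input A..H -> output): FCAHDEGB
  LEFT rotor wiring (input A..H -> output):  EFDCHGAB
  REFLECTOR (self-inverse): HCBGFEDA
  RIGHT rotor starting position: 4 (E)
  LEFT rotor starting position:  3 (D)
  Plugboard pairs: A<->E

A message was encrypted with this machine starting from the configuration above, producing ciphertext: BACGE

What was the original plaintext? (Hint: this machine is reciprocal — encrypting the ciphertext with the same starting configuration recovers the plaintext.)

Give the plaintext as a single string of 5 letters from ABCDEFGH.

Char 1 ('B'): step: R->5, L=3; B->plug->B->R->B->L->E->refl->F->L'->D->R'->F->plug->F
Char 2 ('A'): step: R->6, L=3; A->plug->E->R->C->L->D->refl->G->L'->E->R'->D->plug->D
Char 3 ('C'): step: R->7, L=3; C->plug->C->R->D->L->F->refl->E->L'->B->R'->D->plug->D
Char 4 ('G'): step: R->0, L->4 (L advanced); G->plug->G->R->G->L->H->refl->A->L'->E->R'->F->plug->F
Char 5 ('E'): step: R->1, L=4; E->plug->A->R->B->L->C->refl->B->L'->F->R'->F->plug->F

Answer: FDDFF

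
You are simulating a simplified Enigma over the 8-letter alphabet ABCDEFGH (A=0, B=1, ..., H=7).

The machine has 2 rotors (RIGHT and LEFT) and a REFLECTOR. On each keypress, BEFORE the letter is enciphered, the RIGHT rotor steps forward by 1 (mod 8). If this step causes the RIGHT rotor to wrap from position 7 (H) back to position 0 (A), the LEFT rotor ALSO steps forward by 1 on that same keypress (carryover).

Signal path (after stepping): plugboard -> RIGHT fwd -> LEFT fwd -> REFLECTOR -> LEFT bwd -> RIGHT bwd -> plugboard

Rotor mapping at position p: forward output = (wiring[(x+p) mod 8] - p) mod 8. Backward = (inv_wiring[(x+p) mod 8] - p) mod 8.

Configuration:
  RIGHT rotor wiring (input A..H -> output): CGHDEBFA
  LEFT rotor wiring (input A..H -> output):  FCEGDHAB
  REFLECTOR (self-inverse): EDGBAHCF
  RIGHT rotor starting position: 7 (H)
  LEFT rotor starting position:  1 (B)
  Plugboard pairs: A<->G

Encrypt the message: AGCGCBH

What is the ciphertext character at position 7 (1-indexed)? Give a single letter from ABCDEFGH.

Char 1 ('A'): step: R->0, L->2 (L advanced); A->plug->G->R->F->L->H->refl->F->L'->D->R'->D->plug->D
Char 2 ('G'): step: R->1, L=2; G->plug->A->R->F->L->H->refl->F->L'->D->R'->D->plug->D
Char 3 ('C'): step: R->2, L=2; C->plug->C->R->C->L->B->refl->D->L'->G->R'->F->plug->F
Char 4 ('G'): step: R->3, L=2; G->plug->A->R->A->L->C->refl->G->L'->E->R'->H->plug->H
Char 5 ('C'): step: R->4, L=2; C->plug->C->R->B->L->E->refl->A->L'->H->R'->H->plug->H
Char 6 ('B'): step: R->5, L=2; B->plug->B->R->A->L->C->refl->G->L'->E->R'->A->plug->G
Char 7 ('H'): step: R->6, L=2; H->plug->H->R->D->L->F->refl->H->L'->F->R'->F->plug->F

F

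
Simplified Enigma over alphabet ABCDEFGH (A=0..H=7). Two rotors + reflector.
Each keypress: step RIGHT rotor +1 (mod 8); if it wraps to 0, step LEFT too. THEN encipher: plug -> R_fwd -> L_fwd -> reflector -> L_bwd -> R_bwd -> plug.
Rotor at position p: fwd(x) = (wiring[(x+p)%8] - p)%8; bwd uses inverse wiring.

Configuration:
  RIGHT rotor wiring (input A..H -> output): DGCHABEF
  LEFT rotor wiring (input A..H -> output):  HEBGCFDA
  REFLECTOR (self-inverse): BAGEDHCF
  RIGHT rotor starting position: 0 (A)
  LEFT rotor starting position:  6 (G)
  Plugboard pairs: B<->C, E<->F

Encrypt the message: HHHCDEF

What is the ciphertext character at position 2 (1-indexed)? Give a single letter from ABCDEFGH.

Char 1 ('H'): step: R->1, L=6; H->plug->H->R->C->L->B->refl->A->L'->F->R'->A->plug->A
Char 2 ('H'): step: R->2, L=6; H->plug->H->R->E->L->D->refl->E->L'->G->R'->C->plug->B

B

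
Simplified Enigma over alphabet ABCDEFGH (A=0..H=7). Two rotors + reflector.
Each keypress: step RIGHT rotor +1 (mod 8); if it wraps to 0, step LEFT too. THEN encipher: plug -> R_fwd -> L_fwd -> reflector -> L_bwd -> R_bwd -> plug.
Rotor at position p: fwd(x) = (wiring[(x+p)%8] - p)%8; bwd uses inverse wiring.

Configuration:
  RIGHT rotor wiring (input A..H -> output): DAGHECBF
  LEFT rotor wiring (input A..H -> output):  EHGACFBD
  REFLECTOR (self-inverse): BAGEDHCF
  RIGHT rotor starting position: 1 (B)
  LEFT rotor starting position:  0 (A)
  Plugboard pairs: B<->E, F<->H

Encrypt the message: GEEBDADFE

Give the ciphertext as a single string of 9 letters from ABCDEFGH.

Char 1 ('G'): step: R->2, L=0; G->plug->G->R->B->L->H->refl->F->L'->F->R'->B->plug->E
Char 2 ('E'): step: R->3, L=0; E->plug->B->R->B->L->H->refl->F->L'->F->R'->G->plug->G
Char 3 ('E'): step: R->4, L=0; E->plug->B->R->G->L->B->refl->A->L'->D->R'->H->plug->F
Char 4 ('B'): step: R->5, L=0; B->plug->E->R->D->L->A->refl->B->L'->G->R'->D->plug->D
Char 5 ('D'): step: R->6, L=0; D->plug->D->R->C->L->G->refl->C->L'->E->R'->H->plug->F
Char 6 ('A'): step: R->7, L=0; A->plug->A->R->G->L->B->refl->A->L'->D->R'->G->plug->G
Char 7 ('D'): step: R->0, L->1 (L advanced); D->plug->D->R->H->L->D->refl->E->L'->E->R'->E->plug->B
Char 8 ('F'): step: R->1, L=1; F->plug->H->R->C->L->H->refl->F->L'->B->R'->E->plug->B
Char 9 ('E'): step: R->2, L=1; E->plug->B->R->F->L->A->refl->B->L'->D->R'->F->plug->H

Answer: EGFDFGBBH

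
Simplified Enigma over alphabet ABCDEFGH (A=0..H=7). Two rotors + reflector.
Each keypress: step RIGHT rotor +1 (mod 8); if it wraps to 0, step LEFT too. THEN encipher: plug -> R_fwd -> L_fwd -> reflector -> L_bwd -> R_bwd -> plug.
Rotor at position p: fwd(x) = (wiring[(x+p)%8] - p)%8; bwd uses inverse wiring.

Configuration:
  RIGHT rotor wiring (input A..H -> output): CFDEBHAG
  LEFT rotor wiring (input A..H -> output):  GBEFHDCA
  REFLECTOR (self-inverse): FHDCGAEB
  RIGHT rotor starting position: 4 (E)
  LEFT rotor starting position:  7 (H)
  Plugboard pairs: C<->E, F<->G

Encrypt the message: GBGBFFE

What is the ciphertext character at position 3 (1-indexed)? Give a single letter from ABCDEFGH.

Char 1 ('G'): step: R->5, L=7; G->plug->F->R->G->L->E->refl->G->L'->E->R'->H->plug->H
Char 2 ('B'): step: R->6, L=7; B->plug->B->R->A->L->B->refl->H->L'->B->R'->H->plug->H
Char 3 ('G'): step: R->7, L=7; G->plug->F->R->C->L->C->refl->D->L'->H->R'->A->plug->A

A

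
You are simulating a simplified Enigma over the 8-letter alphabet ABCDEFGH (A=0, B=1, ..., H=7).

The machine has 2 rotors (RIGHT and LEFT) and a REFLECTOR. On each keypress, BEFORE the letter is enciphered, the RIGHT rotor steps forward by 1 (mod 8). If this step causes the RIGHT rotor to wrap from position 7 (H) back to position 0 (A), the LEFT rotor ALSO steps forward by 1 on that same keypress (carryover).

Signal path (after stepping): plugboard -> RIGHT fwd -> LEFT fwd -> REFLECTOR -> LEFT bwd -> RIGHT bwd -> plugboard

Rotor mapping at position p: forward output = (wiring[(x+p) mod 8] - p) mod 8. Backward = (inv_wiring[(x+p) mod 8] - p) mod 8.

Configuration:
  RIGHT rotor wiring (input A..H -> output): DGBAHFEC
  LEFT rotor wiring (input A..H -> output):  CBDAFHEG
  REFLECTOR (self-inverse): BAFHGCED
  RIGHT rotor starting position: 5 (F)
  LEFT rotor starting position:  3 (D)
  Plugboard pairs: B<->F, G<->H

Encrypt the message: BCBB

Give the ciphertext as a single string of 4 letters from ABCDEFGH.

Answer: AAAA

Derivation:
Char 1 ('B'): step: R->6, L=3; B->plug->F->R->C->L->E->refl->G->L'->G->R'->A->plug->A
Char 2 ('C'): step: R->7, L=3; C->plug->C->R->H->L->A->refl->B->L'->D->R'->A->plug->A
Char 3 ('B'): step: R->0, L->4 (L advanced); B->plug->F->R->F->L->F->refl->C->L'->D->R'->A->plug->A
Char 4 ('B'): step: R->1, L=4; B->plug->F->R->D->L->C->refl->F->L'->F->R'->A->plug->A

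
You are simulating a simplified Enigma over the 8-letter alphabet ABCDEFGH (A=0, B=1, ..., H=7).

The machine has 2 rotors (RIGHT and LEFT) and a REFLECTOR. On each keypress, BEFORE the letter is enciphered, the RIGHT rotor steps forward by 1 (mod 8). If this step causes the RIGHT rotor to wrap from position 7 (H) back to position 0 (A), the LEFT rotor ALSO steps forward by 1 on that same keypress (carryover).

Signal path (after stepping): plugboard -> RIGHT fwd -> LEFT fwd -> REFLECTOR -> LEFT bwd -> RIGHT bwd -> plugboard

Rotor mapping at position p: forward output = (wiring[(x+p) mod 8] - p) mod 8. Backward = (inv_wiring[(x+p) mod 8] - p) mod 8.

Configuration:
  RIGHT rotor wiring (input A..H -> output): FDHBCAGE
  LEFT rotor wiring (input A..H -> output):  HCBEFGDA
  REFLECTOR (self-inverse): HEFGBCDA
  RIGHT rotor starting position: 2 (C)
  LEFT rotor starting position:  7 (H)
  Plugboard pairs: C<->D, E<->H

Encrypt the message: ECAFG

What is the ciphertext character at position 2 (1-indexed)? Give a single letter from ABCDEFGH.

Char 1 ('E'): step: R->3, L=7; E->plug->H->R->E->L->F->refl->C->L'->D->R'->D->plug->C
Char 2 ('C'): step: R->4, L=7; C->plug->D->R->A->L->B->refl->E->L'->H->R'->F->plug->F

F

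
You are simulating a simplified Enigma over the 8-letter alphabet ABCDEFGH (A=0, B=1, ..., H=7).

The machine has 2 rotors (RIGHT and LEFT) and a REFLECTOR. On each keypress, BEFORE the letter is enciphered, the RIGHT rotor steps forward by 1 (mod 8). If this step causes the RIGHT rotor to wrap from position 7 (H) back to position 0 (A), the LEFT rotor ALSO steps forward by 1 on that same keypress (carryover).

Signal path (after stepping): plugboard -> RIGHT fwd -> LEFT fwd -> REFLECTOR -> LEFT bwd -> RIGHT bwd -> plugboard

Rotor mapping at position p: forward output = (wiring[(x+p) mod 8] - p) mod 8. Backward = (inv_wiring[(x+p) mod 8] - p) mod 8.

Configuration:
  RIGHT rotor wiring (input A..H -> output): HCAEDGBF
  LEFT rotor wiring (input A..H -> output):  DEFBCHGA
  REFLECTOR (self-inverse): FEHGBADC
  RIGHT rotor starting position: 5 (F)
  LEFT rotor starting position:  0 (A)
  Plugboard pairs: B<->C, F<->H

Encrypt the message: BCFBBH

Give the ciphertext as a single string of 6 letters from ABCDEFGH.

Char 1 ('B'): step: R->6, L=0; B->plug->C->R->B->L->E->refl->B->L'->D->R'->A->plug->A
Char 2 ('C'): step: R->7, L=0; C->plug->B->R->A->L->D->refl->G->L'->G->R'->A->plug->A
Char 3 ('F'): step: R->0, L->1 (L advanced); F->plug->H->R->F->L->F->refl->A->L'->C->R'->B->plug->C
Char 4 ('B'): step: R->1, L=1; B->plug->C->R->D->L->B->refl->E->L'->B->R'->A->plug->A
Char 5 ('B'): step: R->2, L=1; B->plug->C->R->B->L->E->refl->B->L'->D->R'->F->plug->H
Char 6 ('H'): step: R->3, L=1; H->plug->F->R->E->L->G->refl->D->L'->A->R'->B->plug->C

Answer: AACAHC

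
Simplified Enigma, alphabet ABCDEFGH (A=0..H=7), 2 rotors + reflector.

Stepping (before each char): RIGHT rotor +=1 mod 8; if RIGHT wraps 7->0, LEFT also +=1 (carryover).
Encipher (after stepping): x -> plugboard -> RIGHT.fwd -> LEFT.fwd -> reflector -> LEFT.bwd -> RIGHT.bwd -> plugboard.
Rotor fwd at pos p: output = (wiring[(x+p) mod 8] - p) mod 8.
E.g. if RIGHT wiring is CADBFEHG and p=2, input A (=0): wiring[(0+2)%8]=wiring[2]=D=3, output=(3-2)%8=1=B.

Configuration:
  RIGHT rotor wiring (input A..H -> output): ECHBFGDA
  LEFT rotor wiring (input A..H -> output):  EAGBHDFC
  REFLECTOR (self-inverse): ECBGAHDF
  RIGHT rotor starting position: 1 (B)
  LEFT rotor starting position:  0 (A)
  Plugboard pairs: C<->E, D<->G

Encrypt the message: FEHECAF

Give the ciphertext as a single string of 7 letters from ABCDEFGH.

Answer: GDBGHGA

Derivation:
Char 1 ('F'): step: R->2, L=0; F->plug->F->R->G->L->F->refl->H->L'->E->R'->D->plug->G
Char 2 ('E'): step: R->3, L=0; E->plug->C->R->D->L->B->refl->C->L'->H->R'->G->plug->D
Char 3 ('H'): step: R->4, L=0; H->plug->H->R->F->L->D->refl->G->L'->C->R'->B->plug->B
Char 4 ('E'): step: R->5, L=0; E->plug->C->R->D->L->B->refl->C->L'->H->R'->D->plug->G
Char 5 ('C'): step: R->6, L=0; C->plug->E->R->B->L->A->refl->E->L'->A->R'->H->plug->H
Char 6 ('A'): step: R->7, L=0; A->plug->A->R->B->L->A->refl->E->L'->A->R'->D->plug->G
Char 7 ('F'): step: R->0, L->1 (L advanced); F->plug->F->R->G->L->B->refl->C->L'->E->R'->A->plug->A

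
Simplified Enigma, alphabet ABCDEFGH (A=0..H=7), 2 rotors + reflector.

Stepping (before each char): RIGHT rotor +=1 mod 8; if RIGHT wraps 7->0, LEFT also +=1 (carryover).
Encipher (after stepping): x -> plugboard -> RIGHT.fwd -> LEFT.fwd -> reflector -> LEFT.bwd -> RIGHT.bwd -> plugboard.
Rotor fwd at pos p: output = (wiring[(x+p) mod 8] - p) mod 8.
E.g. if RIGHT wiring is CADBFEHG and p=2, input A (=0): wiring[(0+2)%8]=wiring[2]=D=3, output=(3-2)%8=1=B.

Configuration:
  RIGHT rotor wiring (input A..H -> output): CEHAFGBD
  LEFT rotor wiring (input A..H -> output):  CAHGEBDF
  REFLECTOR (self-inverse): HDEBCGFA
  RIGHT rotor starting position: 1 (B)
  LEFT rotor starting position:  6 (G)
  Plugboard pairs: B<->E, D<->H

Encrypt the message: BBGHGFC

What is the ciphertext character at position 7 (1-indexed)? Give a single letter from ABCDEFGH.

Char 1 ('B'): step: R->2, L=6; B->plug->E->R->H->L->D->refl->B->L'->E->R'->D->plug->H
Char 2 ('B'): step: R->3, L=6; B->plug->E->R->A->L->F->refl->G->L'->G->R'->D->plug->H
Char 3 ('G'): step: R->4, L=6; G->plug->G->R->D->L->C->refl->E->L'->C->R'->B->plug->E
Char 4 ('H'): step: R->5, L=6; H->plug->D->R->F->L->A->refl->H->L'->B->R'->A->plug->A
Char 5 ('G'): step: R->6, L=6; G->plug->G->R->H->L->D->refl->B->L'->E->R'->C->plug->C
Char 6 ('F'): step: R->7, L=6; F->plug->F->R->G->L->G->refl->F->L'->A->R'->D->plug->H
Char 7 ('C'): step: R->0, L->7 (L advanced); C->plug->C->R->H->L->E->refl->C->L'->G->R'->F->plug->F

F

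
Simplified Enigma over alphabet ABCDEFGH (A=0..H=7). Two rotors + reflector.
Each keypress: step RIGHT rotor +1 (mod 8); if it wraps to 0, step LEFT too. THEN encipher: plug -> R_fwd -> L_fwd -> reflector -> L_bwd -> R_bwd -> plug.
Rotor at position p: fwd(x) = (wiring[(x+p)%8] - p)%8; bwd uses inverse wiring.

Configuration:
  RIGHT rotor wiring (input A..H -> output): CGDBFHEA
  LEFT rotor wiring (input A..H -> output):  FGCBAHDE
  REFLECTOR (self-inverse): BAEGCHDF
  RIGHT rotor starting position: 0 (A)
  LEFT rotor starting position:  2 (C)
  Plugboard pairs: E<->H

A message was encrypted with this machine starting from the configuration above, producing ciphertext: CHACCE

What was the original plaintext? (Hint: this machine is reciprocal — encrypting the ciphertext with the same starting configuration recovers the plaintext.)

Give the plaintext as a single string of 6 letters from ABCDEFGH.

Char 1 ('C'): step: R->1, L=2; C->plug->C->R->A->L->A->refl->B->L'->E->R'->D->plug->D
Char 2 ('H'): step: R->2, L=2; H->plug->E->R->C->L->G->refl->D->L'->G->R'->F->plug->F
Char 3 ('A'): step: R->3, L=2; A->plug->A->R->G->L->D->refl->G->L'->C->R'->B->plug->B
Char 4 ('C'): step: R->4, L=2; C->plug->C->R->A->L->A->refl->B->L'->E->R'->D->plug->D
Char 5 ('C'): step: R->5, L=2; C->plug->C->R->D->L->F->refl->H->L'->B->R'->E->plug->H
Char 6 ('E'): step: R->6, L=2; E->plug->H->R->B->L->H->refl->F->L'->D->R'->F->plug->F

Answer: DFBDHF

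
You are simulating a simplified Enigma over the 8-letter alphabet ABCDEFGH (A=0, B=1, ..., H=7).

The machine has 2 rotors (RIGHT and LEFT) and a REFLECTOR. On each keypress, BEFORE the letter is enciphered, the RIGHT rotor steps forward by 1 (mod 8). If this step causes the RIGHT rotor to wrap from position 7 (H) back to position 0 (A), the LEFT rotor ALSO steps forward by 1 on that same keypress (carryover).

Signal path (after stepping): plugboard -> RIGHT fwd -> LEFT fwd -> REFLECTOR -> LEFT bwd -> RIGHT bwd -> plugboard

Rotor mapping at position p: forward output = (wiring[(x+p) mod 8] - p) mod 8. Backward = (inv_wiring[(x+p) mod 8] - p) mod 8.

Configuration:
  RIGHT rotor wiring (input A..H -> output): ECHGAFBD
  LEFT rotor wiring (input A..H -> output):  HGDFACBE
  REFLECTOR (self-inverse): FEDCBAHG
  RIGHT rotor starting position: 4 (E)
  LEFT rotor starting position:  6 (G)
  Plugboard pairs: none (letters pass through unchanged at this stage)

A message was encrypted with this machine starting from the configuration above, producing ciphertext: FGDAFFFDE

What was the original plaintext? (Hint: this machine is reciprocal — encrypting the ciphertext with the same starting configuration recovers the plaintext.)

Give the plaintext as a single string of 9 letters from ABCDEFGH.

Answer: DHGBAHEFH

Derivation:
Char 1 ('F'): step: R->5, L=6; F->plug->F->R->C->L->B->refl->E->L'->H->R'->D->plug->D
Char 2 ('G'): step: R->6, L=6; G->plug->G->R->C->L->B->refl->E->L'->H->R'->H->plug->H
Char 3 ('D'): step: R->7, L=6; D->plug->D->R->A->L->D->refl->C->L'->G->R'->G->plug->G
Char 4 ('A'): step: R->0, L->7 (L advanced); A->plug->A->R->E->L->G->refl->H->L'->C->R'->B->plug->B
Char 5 ('F'): step: R->1, L=7; F->plug->F->R->A->L->F->refl->A->L'->B->R'->A->plug->A
Char 6 ('F'): step: R->2, L=7; F->plug->F->R->B->L->A->refl->F->L'->A->R'->H->plug->H
Char 7 ('F'): step: R->3, L=7; F->plug->F->R->B->L->A->refl->F->L'->A->R'->E->plug->E
Char 8 ('D'): step: R->4, L=7; D->plug->D->R->H->L->C->refl->D->L'->G->R'->F->plug->F
Char 9 ('E'): step: R->5, L=7; E->plug->E->R->F->L->B->refl->E->L'->D->R'->H->plug->H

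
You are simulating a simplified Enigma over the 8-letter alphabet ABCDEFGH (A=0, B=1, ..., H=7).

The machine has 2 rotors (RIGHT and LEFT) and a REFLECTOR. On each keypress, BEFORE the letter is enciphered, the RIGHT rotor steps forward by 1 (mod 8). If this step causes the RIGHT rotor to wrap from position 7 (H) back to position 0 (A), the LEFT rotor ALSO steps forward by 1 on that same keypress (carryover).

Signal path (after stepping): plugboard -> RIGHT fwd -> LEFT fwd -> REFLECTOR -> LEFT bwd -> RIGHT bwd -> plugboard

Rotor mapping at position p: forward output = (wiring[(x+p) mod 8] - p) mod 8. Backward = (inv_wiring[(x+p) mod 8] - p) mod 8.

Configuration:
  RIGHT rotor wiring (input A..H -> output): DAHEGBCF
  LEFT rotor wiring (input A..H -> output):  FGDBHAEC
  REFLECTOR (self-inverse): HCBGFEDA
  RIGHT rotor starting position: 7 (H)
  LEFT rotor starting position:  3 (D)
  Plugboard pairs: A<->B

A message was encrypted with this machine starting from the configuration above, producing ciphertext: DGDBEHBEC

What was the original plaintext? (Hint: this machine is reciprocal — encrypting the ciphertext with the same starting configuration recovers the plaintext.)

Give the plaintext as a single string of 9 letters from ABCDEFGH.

Answer: HDGDDGCAD

Derivation:
Char 1 ('D'): step: R->0, L->4 (L advanced); D->plug->D->R->E->L->B->refl->C->L'->F->R'->H->plug->H
Char 2 ('G'): step: R->1, L=4; G->plug->G->R->E->L->B->refl->C->L'->F->R'->D->plug->D
Char 3 ('D'): step: R->2, L=4; D->plug->D->R->H->L->F->refl->E->L'->B->R'->G->plug->G
Char 4 ('B'): step: R->3, L=4; B->plug->A->R->B->L->E->refl->F->L'->H->R'->D->plug->D
Char 5 ('E'): step: R->4, L=4; E->plug->E->R->H->L->F->refl->E->L'->B->R'->D->plug->D
Char 6 ('H'): step: R->5, L=4; H->plug->H->R->B->L->E->refl->F->L'->H->R'->G->plug->G
Char 7 ('B'): step: R->6, L=4; B->plug->A->R->E->L->B->refl->C->L'->F->R'->C->plug->C
Char 8 ('E'): step: R->7, L=4; E->plug->E->R->F->L->C->refl->B->L'->E->R'->B->plug->A
Char 9 ('C'): step: R->0, L->5 (L advanced); C->plug->C->R->H->L->C->refl->B->L'->E->R'->D->plug->D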